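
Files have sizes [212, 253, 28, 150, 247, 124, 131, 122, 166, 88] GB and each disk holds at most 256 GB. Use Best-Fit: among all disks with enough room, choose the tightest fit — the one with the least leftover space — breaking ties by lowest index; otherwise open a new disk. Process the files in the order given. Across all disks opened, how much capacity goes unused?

disk 1: place 212 GB, 44 GB left
disk 2: place 253 GB, 3 GB left
disk 1: place 28 GB, 16 GB left
disk 3: place 150 GB, 106 GB left
disk 4: place 247 GB, 9 GB left
disk 5: place 124 GB, 132 GB left
disk 5: place 131 GB, 1 GB left
disk 6: place 122 GB, 134 GB left
disk 7: place 166 GB, 90 GB left
disk 7: place 88 GB, 2 GB left
7 disks × 256 GB = 1792 GB; used 1521 GB; unused 271 GB.

271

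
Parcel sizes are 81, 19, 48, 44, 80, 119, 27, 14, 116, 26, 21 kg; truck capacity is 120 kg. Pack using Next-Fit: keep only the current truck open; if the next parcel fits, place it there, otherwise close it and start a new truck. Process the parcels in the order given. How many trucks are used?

Put 81 kg in truck 1; 39 kg remain.
Put 19 kg in truck 1; 20 kg remain.
Put 48 kg in truck 2; 72 kg remain.
Put 44 kg in truck 2; 28 kg remain.
Put 80 kg in truck 3; 40 kg remain.
Put 119 kg in truck 4; 1 kg remain.
Put 27 kg in truck 5; 93 kg remain.
Put 14 kg in truck 5; 79 kg remain.
Put 116 kg in truck 6; 4 kg remain.
Put 26 kg in truck 7; 94 kg remain.
Put 21 kg in truck 7; 73 kg remain.
Final trucks: [81,19] [48,44] [80] [119] [27,14] [116] [26,21].

7 trucks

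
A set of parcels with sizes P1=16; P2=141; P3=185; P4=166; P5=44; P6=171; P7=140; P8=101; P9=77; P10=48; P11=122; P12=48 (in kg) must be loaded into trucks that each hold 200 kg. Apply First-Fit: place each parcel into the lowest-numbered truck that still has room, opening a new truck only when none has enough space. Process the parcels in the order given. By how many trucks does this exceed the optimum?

1

First-Fit: [16,141] [185] [166] [44,140] [171] [101,77] [48,122] [48] → 8 trucks.
Total size 1259 kg; any packing needs at least ⌈1259/200⌉ = 7 trucks.
An optimal packing achieves that bound: [185] [171,16] [166] [141,48] [140,48] [122,77] [101,44] → 7 trucks.
Excess: 8 − 7 = 1.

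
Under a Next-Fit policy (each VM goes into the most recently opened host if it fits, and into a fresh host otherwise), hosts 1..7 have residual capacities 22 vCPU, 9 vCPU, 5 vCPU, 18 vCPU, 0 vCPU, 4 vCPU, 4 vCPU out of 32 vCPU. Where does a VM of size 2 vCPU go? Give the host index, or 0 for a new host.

Next-Fit only looks at host 7, which has 4 vCPU free.
2 vCPU fits there.

7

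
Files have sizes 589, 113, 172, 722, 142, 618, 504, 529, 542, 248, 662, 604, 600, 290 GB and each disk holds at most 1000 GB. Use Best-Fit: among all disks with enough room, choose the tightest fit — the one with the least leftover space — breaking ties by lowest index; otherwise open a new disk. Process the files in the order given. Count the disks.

9

disk 1: place 589 GB, 411 GB left
disk 1: place 113 GB, 298 GB left
disk 1: place 172 GB, 126 GB left
disk 2: place 722 GB, 278 GB left
disk 2: place 142 GB, 136 GB left
disk 3: place 618 GB, 382 GB left
disk 4: place 504 GB, 496 GB left
disk 5: place 529 GB, 471 GB left
disk 6: place 542 GB, 458 GB left
disk 3: place 248 GB, 134 GB left
disk 7: place 662 GB, 338 GB left
disk 8: place 604 GB, 396 GB left
disk 9: place 600 GB, 400 GB left
disk 7: place 290 GB, 48 GB left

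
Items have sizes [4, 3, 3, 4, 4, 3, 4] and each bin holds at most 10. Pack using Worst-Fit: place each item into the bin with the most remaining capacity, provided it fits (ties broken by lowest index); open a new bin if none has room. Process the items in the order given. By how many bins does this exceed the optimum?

0

Worst-Fit: [4,3,3] [4,4] [3,4] → 3 bins.
Total size 25; any packing needs at least ⌈25/10⌉ = 3 bins.
So 3 is already optimal.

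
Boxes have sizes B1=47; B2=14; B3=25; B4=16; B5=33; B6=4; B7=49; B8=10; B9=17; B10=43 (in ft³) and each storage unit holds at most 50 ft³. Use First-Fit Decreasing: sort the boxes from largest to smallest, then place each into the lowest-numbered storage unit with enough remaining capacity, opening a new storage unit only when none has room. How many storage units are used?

6

Sorted descending: 49, 47, 43, 33, 25, 17, 16, 14, 10, 4.
storage unit 1: place 49 ft³, 1 ft³ left
storage unit 2: place 47 ft³, 3 ft³ left
storage unit 3: place 43 ft³, 7 ft³ left
storage unit 4: place 33 ft³, 17 ft³ left
storage unit 5: place 25 ft³, 25 ft³ left
storage unit 4: place 17 ft³, 0 ft³ left
storage unit 5: place 16 ft³, 9 ft³ left
storage unit 6: place 14 ft³, 36 ft³ left
storage unit 6: place 10 ft³, 26 ft³ left
storage unit 3: place 4 ft³, 3 ft³ left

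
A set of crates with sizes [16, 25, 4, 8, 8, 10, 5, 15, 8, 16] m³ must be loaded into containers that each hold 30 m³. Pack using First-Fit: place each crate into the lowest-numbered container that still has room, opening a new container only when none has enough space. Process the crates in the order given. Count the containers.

16 m³ → container 1 (remaining 14 m³)
25 m³ → container 2 (remaining 5 m³)
4 m³ → container 1 (remaining 10 m³)
8 m³ → container 1 (remaining 2 m³)
8 m³ → container 3 (remaining 22 m³)
10 m³ → container 3 (remaining 12 m³)
5 m³ → container 2 (remaining 0 m³)
15 m³ → container 4 (remaining 15 m³)
8 m³ → container 3 (remaining 4 m³)
16 m³ → container 5 (remaining 14 m³)
Final containers: [16,4,8] [25,5] [8,10,8] [15] [16].

5 containers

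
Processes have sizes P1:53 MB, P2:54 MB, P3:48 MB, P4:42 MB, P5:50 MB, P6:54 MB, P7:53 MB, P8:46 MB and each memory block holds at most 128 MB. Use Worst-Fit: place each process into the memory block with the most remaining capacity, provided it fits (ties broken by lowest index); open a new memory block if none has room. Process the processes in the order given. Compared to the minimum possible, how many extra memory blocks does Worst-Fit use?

0

Worst-Fit: [53,54] [48,42] [50,54] [53,46] → 4 memory blocks.
Total size 400 MB; any packing needs at least ⌈400/128⌉ = 4 memory blocks.
So 4 is already optimal.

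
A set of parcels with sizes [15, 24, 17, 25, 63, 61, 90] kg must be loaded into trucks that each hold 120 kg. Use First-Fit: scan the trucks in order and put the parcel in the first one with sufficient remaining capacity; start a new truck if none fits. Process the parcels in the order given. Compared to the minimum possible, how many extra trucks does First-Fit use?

First-Fit: [15,24,17,25] [63] [61] [90] → 4 trucks.
Total size 295 kg; any packing needs at least ⌈295/120⌉ = 3 trucks.
An optimal packing achieves that bound: [90,25] [63,24,17,15] [61] → 3 trucks.
Excess: 4 − 3 = 1.

1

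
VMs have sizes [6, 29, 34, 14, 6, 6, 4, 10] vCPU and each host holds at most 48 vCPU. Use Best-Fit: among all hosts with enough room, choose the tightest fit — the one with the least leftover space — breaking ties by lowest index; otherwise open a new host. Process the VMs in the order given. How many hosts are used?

3

6 vCPU → host 1 (remaining 42 vCPU)
29 vCPU → host 1 (remaining 13 vCPU)
34 vCPU → host 2 (remaining 14 vCPU)
14 vCPU → host 2 (remaining 0 vCPU)
6 vCPU → host 1 (remaining 7 vCPU)
6 vCPU → host 1 (remaining 1 vCPU)
4 vCPU → host 3 (remaining 44 vCPU)
10 vCPU → host 3 (remaining 34 vCPU)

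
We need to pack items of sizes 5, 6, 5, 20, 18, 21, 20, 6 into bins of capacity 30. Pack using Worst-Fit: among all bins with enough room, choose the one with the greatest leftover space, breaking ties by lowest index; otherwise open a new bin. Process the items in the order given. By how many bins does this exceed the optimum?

Worst-Fit: [5,6,5,6] [20] [18] [21] [20] → 5 bins.
Total size 101; any packing needs at least ⌈101/30⌉ = 4 bins.
An optimal packing achieves that bound: [21,6] [20,6] [20,5,5] [18] → 4 bins.
Excess: 5 − 4 = 1.

1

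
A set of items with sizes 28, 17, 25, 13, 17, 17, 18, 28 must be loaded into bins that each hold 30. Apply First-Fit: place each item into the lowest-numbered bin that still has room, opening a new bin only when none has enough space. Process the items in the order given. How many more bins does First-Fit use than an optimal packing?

0

First-Fit: [28] [17,13] [25] [17] [17] [18] [28] → 7 bins.
7 items exceed 15 (half the capacity), and no two of those can share a bin, so at least 7 bins are needed.
So 7 is already optimal.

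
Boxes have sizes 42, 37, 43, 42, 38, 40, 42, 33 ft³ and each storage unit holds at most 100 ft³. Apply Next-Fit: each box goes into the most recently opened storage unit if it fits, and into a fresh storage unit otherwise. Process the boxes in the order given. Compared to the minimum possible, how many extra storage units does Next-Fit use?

Next-Fit: [42,37] [43,42] [38,40] [42,33] → 4 storage units.
Total size 317 ft³; any packing needs at least ⌈317/100⌉ = 4 storage units.
So 4 is already optimal.

0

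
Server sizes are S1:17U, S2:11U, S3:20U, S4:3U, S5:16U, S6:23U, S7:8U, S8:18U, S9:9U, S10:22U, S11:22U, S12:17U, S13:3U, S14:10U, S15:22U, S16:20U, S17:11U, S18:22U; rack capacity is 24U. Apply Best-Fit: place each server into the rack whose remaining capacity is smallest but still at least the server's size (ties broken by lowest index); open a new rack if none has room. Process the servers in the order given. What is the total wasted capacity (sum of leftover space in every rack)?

38

rack 1: place S1 (17U), 7U left
rack 2: place S2 (11U), 13U left
rack 3: place S3 (20U), 4U left
rack 3: place S4 (3U), 1U left
rack 4: place S5 (16U), 8U left
rack 5: place S6 (23U), 1U left
rack 4: place S7 (8U), 0U left
rack 6: place S8 (18U), 6U left
rack 2: place S9 (9U), 4U left
rack 7: place S10 (22U), 2U left
rack 8: place S11 (22U), 2U left
rack 9: place S12 (17U), 7U left
rack 2: place S13 (3U), 1U left
rack 10: place S14 (10U), 14U left
rack 11: place S15 (22U), 2U left
rack 12: place S16 (20U), 4U left
rack 10: place S17 (11U), 3U left
rack 13: place S18 (22U), 2U left
13 racks × 24U = 312U; used 274U; unused 38U.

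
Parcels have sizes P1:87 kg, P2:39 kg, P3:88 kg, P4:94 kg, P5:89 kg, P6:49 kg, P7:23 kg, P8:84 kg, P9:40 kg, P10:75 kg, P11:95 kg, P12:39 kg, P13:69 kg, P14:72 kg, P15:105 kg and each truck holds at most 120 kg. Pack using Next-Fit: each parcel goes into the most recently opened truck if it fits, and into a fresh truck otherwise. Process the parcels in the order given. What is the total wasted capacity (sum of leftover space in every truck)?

Put P1 (87 kg) in truck 1; 33 kg remain.
Put P2 (39 kg) in truck 2; 81 kg remain.
Put P3 (88 kg) in truck 3; 32 kg remain.
Put P4 (94 kg) in truck 4; 26 kg remain.
Put P5 (89 kg) in truck 5; 31 kg remain.
Put P6 (49 kg) in truck 6; 71 kg remain.
Put P7 (23 kg) in truck 6; 48 kg remain.
Put P8 (84 kg) in truck 7; 36 kg remain.
Put P9 (40 kg) in truck 8; 80 kg remain.
Put P10 (75 kg) in truck 8; 5 kg remain.
Put P11 (95 kg) in truck 9; 25 kg remain.
Put P12 (39 kg) in truck 10; 81 kg remain.
Put P13 (69 kg) in truck 10; 12 kg remain.
Put P14 (72 kg) in truck 11; 48 kg remain.
Put P15 (105 kg) in truck 12; 15 kg remain.
12 trucks × 120 kg = 1440 kg; used 1048 kg; unused 392 kg.

392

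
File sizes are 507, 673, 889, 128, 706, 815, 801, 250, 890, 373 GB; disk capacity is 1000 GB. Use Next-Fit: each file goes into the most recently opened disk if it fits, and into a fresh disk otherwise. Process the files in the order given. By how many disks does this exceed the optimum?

Next-Fit: [507] [673] [889] [128,706] [815] [801] [250] [890] [373] → 9 disks.
Total size 6032 GB; any packing needs at least ⌈6032/1000⌉ = 7 disks.
An optimal packing achieves that bound: [890] [889] [815,128] [801] [706,250] [673] [507,373] → 7 disks.
Excess: 9 − 7 = 2.

2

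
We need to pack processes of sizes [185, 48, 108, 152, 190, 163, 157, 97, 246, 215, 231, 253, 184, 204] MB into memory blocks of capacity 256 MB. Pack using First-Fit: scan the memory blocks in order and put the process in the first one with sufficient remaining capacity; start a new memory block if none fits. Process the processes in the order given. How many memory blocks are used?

12

185 MB → memory block 1 (remaining 71 MB)
48 MB → memory block 1 (remaining 23 MB)
108 MB → memory block 2 (remaining 148 MB)
152 MB → memory block 3 (remaining 104 MB)
190 MB → memory block 4 (remaining 66 MB)
163 MB → memory block 5 (remaining 93 MB)
157 MB → memory block 6 (remaining 99 MB)
97 MB → memory block 2 (remaining 51 MB)
246 MB → memory block 7 (remaining 10 MB)
215 MB → memory block 8 (remaining 41 MB)
231 MB → memory block 9 (remaining 25 MB)
253 MB → memory block 10 (remaining 3 MB)
184 MB → memory block 11 (remaining 72 MB)
204 MB → memory block 12 (remaining 52 MB)
Final memory blocks: [185,48] [108,97] [152] [190] [163] [157] [246] [215] [231] [253] [184] [204].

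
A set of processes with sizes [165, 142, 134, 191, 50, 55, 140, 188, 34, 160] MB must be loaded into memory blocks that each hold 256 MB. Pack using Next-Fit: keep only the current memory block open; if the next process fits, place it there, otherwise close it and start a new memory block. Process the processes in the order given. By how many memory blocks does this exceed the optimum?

0

Next-Fit: [165] [142] [134] [191,50] [55,140] [188,34] [160] → 7 memory blocks.
7 processes exceed 128 MB (half the capacity), and no two of those can share a memory block, so at least 7 memory blocks are needed.
So 7 is already optimal.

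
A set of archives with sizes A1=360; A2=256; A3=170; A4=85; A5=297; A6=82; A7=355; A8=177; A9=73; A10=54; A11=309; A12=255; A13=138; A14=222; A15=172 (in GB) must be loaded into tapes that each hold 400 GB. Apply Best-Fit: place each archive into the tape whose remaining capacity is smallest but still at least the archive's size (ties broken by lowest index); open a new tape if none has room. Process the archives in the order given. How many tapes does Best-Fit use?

A1 (360 GB) → tape 1 (remaining 40 GB)
A2 (256 GB) → tape 2 (remaining 144 GB)
A3 (170 GB) → tape 3 (remaining 230 GB)
A4 (85 GB) → tape 2 (remaining 59 GB)
A5 (297 GB) → tape 4 (remaining 103 GB)
A6 (82 GB) → tape 4 (remaining 21 GB)
A7 (355 GB) → tape 5 (remaining 45 GB)
A8 (177 GB) → tape 3 (remaining 53 GB)
A9 (73 GB) → tape 6 (remaining 327 GB)
A10 (54 GB) → tape 2 (remaining 5 GB)
A11 (309 GB) → tape 6 (remaining 18 GB)
A12 (255 GB) → tape 7 (remaining 145 GB)
A13 (138 GB) → tape 7 (remaining 7 GB)
A14 (222 GB) → tape 8 (remaining 178 GB)
A15 (172 GB) → tape 8 (remaining 6 GB)

8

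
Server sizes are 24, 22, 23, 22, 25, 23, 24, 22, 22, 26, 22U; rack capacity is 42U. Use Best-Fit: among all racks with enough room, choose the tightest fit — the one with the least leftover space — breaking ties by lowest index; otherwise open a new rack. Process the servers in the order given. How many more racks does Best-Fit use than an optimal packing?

0

Best-Fit: [24] [22] [23] [22] [25] [23] [24] [22] [22] [26] [22] → 11 racks.
11 servers exceed 21U (half the capacity), and no two of those can share a rack, so at least 11 racks are needed.
So 11 is already optimal.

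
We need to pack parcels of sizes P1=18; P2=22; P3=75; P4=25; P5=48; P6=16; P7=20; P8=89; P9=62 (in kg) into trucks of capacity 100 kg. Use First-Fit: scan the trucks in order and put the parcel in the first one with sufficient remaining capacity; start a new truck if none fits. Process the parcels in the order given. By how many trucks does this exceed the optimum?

First-Fit: [18,22,25,16] [75,20] [48] [89] [62] → 5 trucks.
Total size 375 kg; any packing needs at least ⌈375/100⌉ = 4 trucks.
An optimal packing achieves that bound: [89] [75,25] [62,22,16] [48,20,18] → 4 trucks.
Excess: 5 − 4 = 1.

1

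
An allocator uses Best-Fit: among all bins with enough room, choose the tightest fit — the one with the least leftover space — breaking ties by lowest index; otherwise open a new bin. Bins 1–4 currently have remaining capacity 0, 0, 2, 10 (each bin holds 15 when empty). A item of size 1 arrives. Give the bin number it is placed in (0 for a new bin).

Bins with room: bin 3 (2), bin 4 (10).
Tightest fit is bin 3 with 2 free.

3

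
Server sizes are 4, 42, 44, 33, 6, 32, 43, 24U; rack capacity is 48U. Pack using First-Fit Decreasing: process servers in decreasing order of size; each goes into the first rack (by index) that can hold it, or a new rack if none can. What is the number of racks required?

6

Sorted descending: 44, 43, 42, 33, 32, 24, 6, 4.
Put 44U in rack 1; 4U remain.
Put 43U in rack 2; 5U remain.
Put 42U in rack 3; 6U remain.
Put 33U in rack 4; 15U remain.
Put 32U in rack 5; 16U remain.
Put 24U in rack 6; 24U remain.
Put 6U in rack 3; 0U remain.
Put 4U in rack 1; 0U remain.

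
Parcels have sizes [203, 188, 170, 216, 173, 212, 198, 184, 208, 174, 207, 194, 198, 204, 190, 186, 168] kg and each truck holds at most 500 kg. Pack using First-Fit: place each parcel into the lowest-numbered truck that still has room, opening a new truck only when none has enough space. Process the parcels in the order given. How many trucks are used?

203 kg → truck 1 (remaining 297 kg)
188 kg → truck 1 (remaining 109 kg)
170 kg → truck 2 (remaining 330 kg)
216 kg → truck 2 (remaining 114 kg)
173 kg → truck 3 (remaining 327 kg)
212 kg → truck 3 (remaining 115 kg)
198 kg → truck 4 (remaining 302 kg)
184 kg → truck 4 (remaining 118 kg)
208 kg → truck 5 (remaining 292 kg)
174 kg → truck 5 (remaining 118 kg)
207 kg → truck 6 (remaining 293 kg)
194 kg → truck 6 (remaining 99 kg)
198 kg → truck 7 (remaining 302 kg)
204 kg → truck 7 (remaining 98 kg)
190 kg → truck 8 (remaining 310 kg)
186 kg → truck 8 (remaining 124 kg)
168 kg → truck 9 (remaining 332 kg)
Final trucks: [203,188] [170,216] [173,212] [198,184] [208,174] [207,194] [198,204] [190,186] [168].

9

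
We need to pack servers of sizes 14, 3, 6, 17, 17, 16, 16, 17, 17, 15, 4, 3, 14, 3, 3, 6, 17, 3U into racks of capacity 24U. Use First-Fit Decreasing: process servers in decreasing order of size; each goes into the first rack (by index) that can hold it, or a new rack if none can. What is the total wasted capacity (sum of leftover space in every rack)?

49

Sorted descending: 17, 17, 17, 17, 17, 16, 16, 15, 14, 14, 6, 6, 4, 3, 3, 3, 3, 3.
Put 17U in rack 1; 7U remain.
Put 17U in rack 2; 7U remain.
Put 17U in rack 3; 7U remain.
Put 17U in rack 4; 7U remain.
Put 17U in rack 5; 7U remain.
Put 16U in rack 6; 8U remain.
Put 16U in rack 7; 8U remain.
Put 15U in rack 8; 9U remain.
Put 14U in rack 9; 10U remain.
Put 14U in rack 10; 10U remain.
Put 6U in rack 1; 1U remain.
Put 6U in rack 2; 1U remain.
Put 4U in rack 3; 3U remain.
Put 3U in rack 3; 0U remain.
Put 3U in rack 4; 4U remain.
Put 3U in rack 4; 1U remain.
Put 3U in rack 5; 4U remain.
Put 3U in rack 5; 1U remain.
10 racks × 24U = 240U; used 191U; unused 49U.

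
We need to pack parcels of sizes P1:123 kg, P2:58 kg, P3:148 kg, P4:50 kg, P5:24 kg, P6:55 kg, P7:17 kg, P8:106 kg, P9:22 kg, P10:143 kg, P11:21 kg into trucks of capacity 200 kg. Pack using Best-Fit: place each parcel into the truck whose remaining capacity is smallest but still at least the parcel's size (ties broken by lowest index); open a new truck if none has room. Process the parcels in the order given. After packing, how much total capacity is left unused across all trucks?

Put P1 (123 kg) in truck 1; 77 kg remain.
Put P2 (58 kg) in truck 1; 19 kg remain.
Put P3 (148 kg) in truck 2; 52 kg remain.
Put P4 (50 kg) in truck 2; 2 kg remain.
Put P5 (24 kg) in truck 3; 176 kg remain.
Put P6 (55 kg) in truck 3; 121 kg remain.
Put P7 (17 kg) in truck 1; 2 kg remain.
Put P8 (106 kg) in truck 3; 15 kg remain.
Put P9 (22 kg) in truck 4; 178 kg remain.
Put P10 (143 kg) in truck 4; 35 kg remain.
Put P11 (21 kg) in truck 4; 14 kg remain.
4 trucks × 200 kg = 800 kg; used 767 kg; unused 33 kg.

33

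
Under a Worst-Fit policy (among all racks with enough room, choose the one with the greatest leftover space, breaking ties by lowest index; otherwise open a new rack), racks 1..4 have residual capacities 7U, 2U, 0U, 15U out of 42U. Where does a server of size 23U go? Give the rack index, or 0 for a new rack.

No rack has ≥ 23U free, so a new rack is opened.

0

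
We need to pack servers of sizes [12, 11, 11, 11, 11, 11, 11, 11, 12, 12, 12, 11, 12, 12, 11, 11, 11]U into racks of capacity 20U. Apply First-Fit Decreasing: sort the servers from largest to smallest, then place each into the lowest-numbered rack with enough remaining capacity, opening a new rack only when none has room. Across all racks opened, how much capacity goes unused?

147

Sorted descending: 12, 12, 12, 12, 12, 12, 11, 11, 11, 11, 11, 11, 11, 11, 11, 11, 11.
Put 12U in rack 1; 8U remain.
Put 12U in rack 2; 8U remain.
Put 12U in rack 3; 8U remain.
Put 12U in rack 4; 8U remain.
Put 12U in rack 5; 8U remain.
Put 12U in rack 6; 8U remain.
Put 11U in rack 7; 9U remain.
Put 11U in rack 8; 9U remain.
Put 11U in rack 9; 9U remain.
Put 11U in rack 10; 9U remain.
Put 11U in rack 11; 9U remain.
Put 11U in rack 12; 9U remain.
Put 11U in rack 13; 9U remain.
Put 11U in rack 14; 9U remain.
Put 11U in rack 15; 9U remain.
Put 11U in rack 16; 9U remain.
Put 11U in rack 17; 9U remain.
17 racks × 20U = 340U; used 193U; unused 147U.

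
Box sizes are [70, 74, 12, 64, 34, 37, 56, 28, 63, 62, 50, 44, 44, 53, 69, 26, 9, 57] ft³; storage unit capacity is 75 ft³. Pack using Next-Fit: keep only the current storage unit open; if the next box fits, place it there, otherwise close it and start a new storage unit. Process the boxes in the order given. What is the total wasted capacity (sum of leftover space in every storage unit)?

70 ft³ → storage unit 1 (remaining 5 ft³)
74 ft³ → storage unit 2 (remaining 1 ft³)
12 ft³ → storage unit 3 (remaining 63 ft³)
64 ft³ → storage unit 4 (remaining 11 ft³)
34 ft³ → storage unit 5 (remaining 41 ft³)
37 ft³ → storage unit 5 (remaining 4 ft³)
56 ft³ → storage unit 6 (remaining 19 ft³)
28 ft³ → storage unit 7 (remaining 47 ft³)
63 ft³ → storage unit 8 (remaining 12 ft³)
62 ft³ → storage unit 9 (remaining 13 ft³)
50 ft³ → storage unit 10 (remaining 25 ft³)
44 ft³ → storage unit 11 (remaining 31 ft³)
44 ft³ → storage unit 12 (remaining 31 ft³)
53 ft³ → storage unit 13 (remaining 22 ft³)
69 ft³ → storage unit 14 (remaining 6 ft³)
26 ft³ → storage unit 15 (remaining 49 ft³)
9 ft³ → storage unit 15 (remaining 40 ft³)
57 ft³ → storage unit 16 (remaining 18 ft³)
16 storage units × 75 ft³ = 1200 ft³; used 852 ft³; unused 348 ft³.

348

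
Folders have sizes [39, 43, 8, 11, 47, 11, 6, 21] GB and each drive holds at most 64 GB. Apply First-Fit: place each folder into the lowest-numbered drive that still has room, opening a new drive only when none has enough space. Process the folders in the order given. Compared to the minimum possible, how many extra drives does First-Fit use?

1

First-Fit: [39,8,11,6] [43,11] [47] [21] → 4 drives.
Total size 186 GB; any packing needs at least ⌈186/64⌉ = 3 drives.
An optimal packing achieves that bound: [47,11,6] [43,21] [39,11,8] → 3 drives.
Excess: 4 − 3 = 1.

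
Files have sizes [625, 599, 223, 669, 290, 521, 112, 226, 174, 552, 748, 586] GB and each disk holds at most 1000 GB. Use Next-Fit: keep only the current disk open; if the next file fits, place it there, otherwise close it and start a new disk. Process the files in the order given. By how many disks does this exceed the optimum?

0

Next-Fit: [625] [599,223] [669,290] [521,112,226] [174,552] [748] [586] → 7 disks.
7 files exceed 500 GB (half the capacity), and no two of those can share a disk, so at least 7 disks are needed.
So 7 is already optimal.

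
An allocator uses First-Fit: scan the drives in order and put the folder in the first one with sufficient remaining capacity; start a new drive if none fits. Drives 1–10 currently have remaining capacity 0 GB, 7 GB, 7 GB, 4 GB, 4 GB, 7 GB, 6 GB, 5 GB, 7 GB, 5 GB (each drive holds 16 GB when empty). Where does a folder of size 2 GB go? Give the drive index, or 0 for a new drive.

Drives with room: drive 2 (7 GB), drive 3 (7 GB), drive 4 (4 GB), drive 5 (4 GB), drive 6 (7 GB), drive 7 (6 GB), drive 8 (5 GB), drive 9 (7 GB), drive 10 (5 GB).
The first with room is drive 2.

2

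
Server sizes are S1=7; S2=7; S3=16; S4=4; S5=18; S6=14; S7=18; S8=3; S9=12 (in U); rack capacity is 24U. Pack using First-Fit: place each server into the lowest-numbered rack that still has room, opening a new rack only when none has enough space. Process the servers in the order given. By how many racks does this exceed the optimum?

1

First-Fit: [7,7,4,3] [16] [18] [14] [18] [12] → 6 racks.
Total size 99U; any packing needs at least ⌈99/24⌉ = 5 racks.
An optimal packing achieves that bound: [18,4] [18,3] [16,7] [14,7] [12] → 5 racks.
Excess: 6 − 5 = 1.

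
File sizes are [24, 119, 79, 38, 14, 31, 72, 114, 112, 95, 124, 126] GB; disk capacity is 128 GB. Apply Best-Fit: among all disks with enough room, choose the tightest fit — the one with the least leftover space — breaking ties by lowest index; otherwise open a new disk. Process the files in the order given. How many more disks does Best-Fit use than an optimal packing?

1

Best-Fit: [24,79,14] [119] [38,31] [72] [114] [112] [95] [124] [126] → 9 disks.
Total size 948 GB; any packing needs at least ⌈948/128⌉ = 8 disks.
An optimal packing achieves that bound: [126] [124] [119] [114,14] [112] [95,31] [79,38] [72,24] → 8 disks.
Excess: 9 − 8 = 1.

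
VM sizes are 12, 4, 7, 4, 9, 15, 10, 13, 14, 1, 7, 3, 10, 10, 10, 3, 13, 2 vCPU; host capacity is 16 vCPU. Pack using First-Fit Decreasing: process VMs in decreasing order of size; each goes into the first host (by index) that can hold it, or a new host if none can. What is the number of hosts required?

Sorted descending: 15, 14, 13, 13, 12, 10, 10, 10, 10, 9, 7, 7, 4, 4, 3, 3, 2, 1.
host 1: place 15 vCPU, 1 vCPU left
host 2: place 14 vCPU, 2 vCPU left
host 3: place 13 vCPU, 3 vCPU left
host 4: place 13 vCPU, 3 vCPU left
host 5: place 12 vCPU, 4 vCPU left
host 6: place 10 vCPU, 6 vCPU left
host 7: place 10 vCPU, 6 vCPU left
host 8: place 10 vCPU, 6 vCPU left
host 9: place 10 vCPU, 6 vCPU left
host 10: place 9 vCPU, 7 vCPU left
host 10: place 7 vCPU, 0 vCPU left
host 11: place 7 vCPU, 9 vCPU left
host 5: place 4 vCPU, 0 vCPU left
host 6: place 4 vCPU, 2 vCPU left
host 3: place 3 vCPU, 0 vCPU left
host 4: place 3 vCPU, 0 vCPU left
host 2: place 2 vCPU, 0 vCPU left
host 1: place 1 vCPU, 0 vCPU left

11 hosts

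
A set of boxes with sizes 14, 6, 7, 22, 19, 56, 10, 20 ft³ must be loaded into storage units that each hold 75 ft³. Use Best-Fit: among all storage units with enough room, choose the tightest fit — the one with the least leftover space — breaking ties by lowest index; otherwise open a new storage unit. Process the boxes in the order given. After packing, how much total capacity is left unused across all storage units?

Put 14 ft³ in storage unit 1; 61 ft³ remain.
Put 6 ft³ in storage unit 1; 55 ft³ remain.
Put 7 ft³ in storage unit 1; 48 ft³ remain.
Put 22 ft³ in storage unit 1; 26 ft³ remain.
Put 19 ft³ in storage unit 1; 7 ft³ remain.
Put 56 ft³ in storage unit 2; 19 ft³ remain.
Put 10 ft³ in storage unit 2; 9 ft³ remain.
Put 20 ft³ in storage unit 3; 55 ft³ remain.
3 storage units × 75 ft³ = 225 ft³; used 154 ft³; unused 71 ft³.

71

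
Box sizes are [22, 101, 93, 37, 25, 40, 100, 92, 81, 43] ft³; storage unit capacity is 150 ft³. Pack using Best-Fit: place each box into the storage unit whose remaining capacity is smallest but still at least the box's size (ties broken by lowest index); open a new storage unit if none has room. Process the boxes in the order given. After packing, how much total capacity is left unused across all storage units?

116

storage unit 1: place 22 ft³, 128 ft³ left
storage unit 1: place 101 ft³, 27 ft³ left
storage unit 2: place 93 ft³, 57 ft³ left
storage unit 2: place 37 ft³, 20 ft³ left
storage unit 1: place 25 ft³, 2 ft³ left
storage unit 3: place 40 ft³, 110 ft³ left
storage unit 3: place 100 ft³, 10 ft³ left
storage unit 4: place 92 ft³, 58 ft³ left
storage unit 5: place 81 ft³, 69 ft³ left
storage unit 4: place 43 ft³, 15 ft³ left
5 storage units × 150 ft³ = 750 ft³; used 634 ft³; unused 116 ft³.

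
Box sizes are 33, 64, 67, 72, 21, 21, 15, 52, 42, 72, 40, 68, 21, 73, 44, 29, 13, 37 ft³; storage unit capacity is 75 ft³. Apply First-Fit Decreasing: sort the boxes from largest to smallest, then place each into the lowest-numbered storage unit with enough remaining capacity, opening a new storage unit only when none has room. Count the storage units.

11

Sorted descending: 73, 72, 72, 68, 67, 64, 52, 44, 42, 40, 37, 33, 29, 21, 21, 21, 15, 13.
73 ft³ → storage unit 1 (remaining 2 ft³)
72 ft³ → storage unit 2 (remaining 3 ft³)
72 ft³ → storage unit 3 (remaining 3 ft³)
68 ft³ → storage unit 4 (remaining 7 ft³)
67 ft³ → storage unit 5 (remaining 8 ft³)
64 ft³ → storage unit 6 (remaining 11 ft³)
52 ft³ → storage unit 7 (remaining 23 ft³)
44 ft³ → storage unit 8 (remaining 31 ft³)
42 ft³ → storage unit 9 (remaining 33 ft³)
40 ft³ → storage unit 10 (remaining 35 ft³)
37 ft³ → storage unit 11 (remaining 38 ft³)
33 ft³ → storage unit 9 (remaining 0 ft³)
29 ft³ → storage unit 8 (remaining 2 ft³)
21 ft³ → storage unit 7 (remaining 2 ft³)
21 ft³ → storage unit 10 (remaining 14 ft³)
21 ft³ → storage unit 11 (remaining 17 ft³)
15 ft³ → storage unit 11 (remaining 2 ft³)
13 ft³ → storage unit 10 (remaining 1 ft³)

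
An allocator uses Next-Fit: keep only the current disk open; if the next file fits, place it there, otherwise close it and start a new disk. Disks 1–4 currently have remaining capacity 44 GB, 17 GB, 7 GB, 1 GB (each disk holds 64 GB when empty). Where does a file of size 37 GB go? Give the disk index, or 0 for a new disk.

Next-Fit only looks at disk 4, which has 1 GB free.
37 GB does not fit, so a new disk is opened.

0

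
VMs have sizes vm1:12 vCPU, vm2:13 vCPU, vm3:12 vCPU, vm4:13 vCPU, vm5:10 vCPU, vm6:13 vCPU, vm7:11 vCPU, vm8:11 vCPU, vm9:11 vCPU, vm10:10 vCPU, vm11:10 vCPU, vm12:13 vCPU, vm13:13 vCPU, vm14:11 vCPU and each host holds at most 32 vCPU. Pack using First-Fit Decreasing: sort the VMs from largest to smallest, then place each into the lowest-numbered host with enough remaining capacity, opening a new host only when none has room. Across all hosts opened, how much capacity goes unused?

Sorted descending: 13, 13, 13, 13, 13, 12, 12, 11, 11, 11, 11, 10, 10, 10.
host 1: place 13 vCPU, 19 vCPU left
host 1: place 13 vCPU, 6 vCPU left
host 2: place 13 vCPU, 19 vCPU left
host 2: place 13 vCPU, 6 vCPU left
host 3: place 13 vCPU, 19 vCPU left
host 3: place 12 vCPU, 7 vCPU left
host 4: place 12 vCPU, 20 vCPU left
host 4: place 11 vCPU, 9 vCPU left
host 5: place 11 vCPU, 21 vCPU left
host 5: place 11 vCPU, 10 vCPU left
host 6: place 11 vCPU, 21 vCPU left
host 5: place 10 vCPU, 0 vCPU left
host 6: place 10 vCPU, 11 vCPU left
host 6: place 10 vCPU, 1 vCPU left
6 hosts × 32 vCPU = 192 vCPU; used 163 vCPU; unused 29 vCPU.

29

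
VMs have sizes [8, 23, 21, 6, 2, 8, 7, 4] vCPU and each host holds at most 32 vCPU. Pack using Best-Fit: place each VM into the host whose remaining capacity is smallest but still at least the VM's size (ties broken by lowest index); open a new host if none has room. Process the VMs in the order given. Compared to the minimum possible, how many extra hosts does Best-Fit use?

0

Best-Fit: [8,23] [21,6,2] [8,7,4] → 3 hosts.
Total size 79 vCPU; any packing needs at least ⌈79/32⌉ = 3 hosts.
So 3 is already optimal.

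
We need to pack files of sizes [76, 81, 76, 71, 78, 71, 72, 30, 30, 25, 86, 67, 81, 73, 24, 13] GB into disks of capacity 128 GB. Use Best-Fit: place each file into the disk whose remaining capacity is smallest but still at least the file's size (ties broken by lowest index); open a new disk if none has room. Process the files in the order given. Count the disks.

Put 76 GB in disk 1; 52 GB remain.
Put 81 GB in disk 2; 47 GB remain.
Put 76 GB in disk 3; 52 GB remain.
Put 71 GB in disk 4; 57 GB remain.
Put 78 GB in disk 5; 50 GB remain.
Put 71 GB in disk 6; 57 GB remain.
Put 72 GB in disk 7; 56 GB remain.
Put 30 GB in disk 2; 17 GB remain.
Put 30 GB in disk 5; 20 GB remain.
Put 25 GB in disk 1; 27 GB remain.
Put 86 GB in disk 8; 42 GB remain.
Put 67 GB in disk 9; 61 GB remain.
Put 81 GB in disk 10; 47 GB remain.
Put 73 GB in disk 11; 55 GB remain.
Put 24 GB in disk 1; 3 GB remain.
Put 13 GB in disk 2; 4 GB remain.
Final disks: [76,25,24] [81,30,13] [76] [71] [78,30] [71] [72] [86] [67] [81] [73].

11 disks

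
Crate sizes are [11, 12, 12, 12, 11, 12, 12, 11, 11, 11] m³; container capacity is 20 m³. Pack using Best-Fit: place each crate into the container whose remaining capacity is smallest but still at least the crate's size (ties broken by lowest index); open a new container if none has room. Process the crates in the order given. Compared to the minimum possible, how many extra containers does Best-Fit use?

Best-Fit: [11] [12] [12] [12] [11] [12] [12] [11] [11] [11] → 10 containers.
10 crates exceed 10 m³ (half the capacity), and no two of those can share a container, so at least 10 containers are needed.
So 10 is already optimal.

0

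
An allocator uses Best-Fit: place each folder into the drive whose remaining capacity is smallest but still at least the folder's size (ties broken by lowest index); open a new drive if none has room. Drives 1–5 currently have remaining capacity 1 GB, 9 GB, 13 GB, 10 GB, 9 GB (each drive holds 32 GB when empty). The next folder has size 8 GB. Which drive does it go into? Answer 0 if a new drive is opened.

2

Drives with room: drive 2 (9 GB), drive 3 (13 GB), drive 4 (10 GB), drive 5 (9 GB).
Tightest fit is drive 2 with 9 GB free.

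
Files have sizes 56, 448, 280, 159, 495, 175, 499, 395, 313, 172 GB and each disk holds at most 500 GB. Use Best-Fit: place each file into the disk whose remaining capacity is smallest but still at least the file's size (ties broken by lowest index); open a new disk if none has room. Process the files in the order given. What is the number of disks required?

Put 56 GB in disk 1; 444 GB remain.
Put 448 GB in disk 2; 52 GB remain.
Put 280 GB in disk 1; 164 GB remain.
Put 159 GB in disk 1; 5 GB remain.
Put 495 GB in disk 3; 5 GB remain.
Put 175 GB in disk 4; 325 GB remain.
Put 499 GB in disk 5; 1 GB remain.
Put 395 GB in disk 6; 105 GB remain.
Put 313 GB in disk 4; 12 GB remain.
Put 172 GB in disk 7; 328 GB remain.

7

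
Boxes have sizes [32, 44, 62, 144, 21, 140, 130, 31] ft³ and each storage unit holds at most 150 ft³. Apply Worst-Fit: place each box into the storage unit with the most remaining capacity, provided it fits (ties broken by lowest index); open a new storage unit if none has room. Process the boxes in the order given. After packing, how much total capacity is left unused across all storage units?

146

storage unit 1: place 32 ft³, 118 ft³ left
storage unit 1: place 44 ft³, 74 ft³ left
storage unit 1: place 62 ft³, 12 ft³ left
storage unit 2: place 144 ft³, 6 ft³ left
storage unit 3: place 21 ft³, 129 ft³ left
storage unit 4: place 140 ft³, 10 ft³ left
storage unit 5: place 130 ft³, 20 ft³ left
storage unit 3: place 31 ft³, 98 ft³ left
5 storage units × 150 ft³ = 750 ft³; used 604 ft³; unused 146 ft³.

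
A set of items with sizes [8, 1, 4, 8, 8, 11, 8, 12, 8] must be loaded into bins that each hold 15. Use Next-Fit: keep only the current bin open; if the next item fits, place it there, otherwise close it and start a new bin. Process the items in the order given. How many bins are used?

7 bins

Put 8 in bin 1; 7 remain.
Put 1 in bin 1; 6 remain.
Put 4 in bin 1; 2 remain.
Put 8 in bin 2; 7 remain.
Put 8 in bin 3; 7 remain.
Put 11 in bin 4; 4 remain.
Put 8 in bin 5; 7 remain.
Put 12 in bin 6; 3 remain.
Put 8 in bin 7; 7 remain.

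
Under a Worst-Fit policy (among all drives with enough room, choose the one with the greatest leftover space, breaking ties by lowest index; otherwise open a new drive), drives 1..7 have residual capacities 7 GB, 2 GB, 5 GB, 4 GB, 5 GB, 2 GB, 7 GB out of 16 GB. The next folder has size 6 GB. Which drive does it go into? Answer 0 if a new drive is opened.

Drives with room: drive 1 (7 GB), drive 7 (7 GB).
Most room is drive 1 with 7 GB free.

1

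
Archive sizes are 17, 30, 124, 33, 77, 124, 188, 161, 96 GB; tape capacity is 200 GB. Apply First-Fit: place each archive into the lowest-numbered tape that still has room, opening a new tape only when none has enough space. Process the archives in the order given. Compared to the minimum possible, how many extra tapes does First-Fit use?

1

First-Fit: [17,30,124] [33,77] [124] [188] [161] [96] → 6 tapes.
Total size 850 GB; any packing needs at least ⌈850/200⌉ = 5 tapes.
An optimal packing achieves that bound: [188] [161,33] [124,30,17] [124] [96,77] → 5 tapes.
Excess: 6 − 5 = 1.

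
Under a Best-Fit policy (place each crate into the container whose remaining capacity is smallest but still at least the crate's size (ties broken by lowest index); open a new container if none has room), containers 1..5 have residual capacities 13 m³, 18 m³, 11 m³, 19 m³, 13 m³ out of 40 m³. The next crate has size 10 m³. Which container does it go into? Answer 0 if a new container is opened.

3

Containers with room: container 1 (13 m³), container 2 (18 m³), container 3 (11 m³), container 4 (19 m³), container 5 (13 m³).
Tightest fit is container 3 with 11 m³ free.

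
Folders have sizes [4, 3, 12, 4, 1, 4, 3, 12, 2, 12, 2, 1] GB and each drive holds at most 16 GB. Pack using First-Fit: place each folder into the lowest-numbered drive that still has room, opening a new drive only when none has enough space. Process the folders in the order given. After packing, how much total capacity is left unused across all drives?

4

Put 4 GB in drive 1; 12 GB remain.
Put 3 GB in drive 1; 9 GB remain.
Put 12 GB in drive 2; 4 GB remain.
Put 4 GB in drive 1; 5 GB remain.
Put 1 GB in drive 1; 4 GB remain.
Put 4 GB in drive 1; 0 GB remain.
Put 3 GB in drive 2; 1 GB remain.
Put 12 GB in drive 3; 4 GB remain.
Put 2 GB in drive 3; 2 GB remain.
Put 12 GB in drive 4; 4 GB remain.
Put 2 GB in drive 3; 0 GB remain.
Put 1 GB in drive 2; 0 GB remain.
4 drives × 16 GB = 64 GB; used 60 GB; unused 4 GB.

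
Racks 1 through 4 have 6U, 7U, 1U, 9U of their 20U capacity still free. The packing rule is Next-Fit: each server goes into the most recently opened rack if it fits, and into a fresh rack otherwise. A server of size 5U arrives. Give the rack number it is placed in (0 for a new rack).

Next-Fit only looks at rack 4, which has 9U free.
5U fits there.

4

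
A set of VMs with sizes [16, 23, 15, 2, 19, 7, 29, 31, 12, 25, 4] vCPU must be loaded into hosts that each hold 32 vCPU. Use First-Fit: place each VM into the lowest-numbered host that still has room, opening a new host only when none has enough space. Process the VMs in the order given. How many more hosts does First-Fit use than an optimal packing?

0

First-Fit: [16,15] [23,2,7] [19,12] [29] [31] [25,4] → 6 hosts.
Total size 183 vCPU; any packing needs at least ⌈183/32⌉ = 6 hosts.
So 6 is already optimal.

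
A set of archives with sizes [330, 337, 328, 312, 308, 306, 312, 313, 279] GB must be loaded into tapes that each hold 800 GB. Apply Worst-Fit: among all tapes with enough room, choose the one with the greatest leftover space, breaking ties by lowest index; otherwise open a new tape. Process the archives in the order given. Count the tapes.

tape 1: place 330 GB, 470 GB left
tape 1: place 337 GB, 133 GB left
tape 2: place 328 GB, 472 GB left
tape 2: place 312 GB, 160 GB left
tape 3: place 308 GB, 492 GB left
tape 3: place 306 GB, 186 GB left
tape 4: place 312 GB, 488 GB left
tape 4: place 313 GB, 175 GB left
tape 5: place 279 GB, 521 GB left

5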